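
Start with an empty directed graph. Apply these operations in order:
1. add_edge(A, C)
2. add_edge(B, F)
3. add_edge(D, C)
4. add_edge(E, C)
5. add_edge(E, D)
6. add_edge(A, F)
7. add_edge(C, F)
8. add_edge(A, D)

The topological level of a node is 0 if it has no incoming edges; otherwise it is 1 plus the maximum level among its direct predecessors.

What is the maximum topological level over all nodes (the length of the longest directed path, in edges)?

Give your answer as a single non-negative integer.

Op 1: add_edge(A, C). Edges now: 1
Op 2: add_edge(B, F). Edges now: 2
Op 3: add_edge(D, C). Edges now: 3
Op 4: add_edge(E, C). Edges now: 4
Op 5: add_edge(E, D). Edges now: 5
Op 6: add_edge(A, F). Edges now: 6
Op 7: add_edge(C, F). Edges now: 7
Op 8: add_edge(A, D). Edges now: 8
Compute levels (Kahn BFS):
  sources (in-degree 0): A, B, E
  process A: level=0
    A->C: in-degree(C)=2, level(C)>=1
    A->D: in-degree(D)=1, level(D)>=1
    A->F: in-degree(F)=2, level(F)>=1
  process B: level=0
    B->F: in-degree(F)=1, level(F)>=1
  process E: level=0
    E->C: in-degree(C)=1, level(C)>=1
    E->D: in-degree(D)=0, level(D)=1, enqueue
  process D: level=1
    D->C: in-degree(C)=0, level(C)=2, enqueue
  process C: level=2
    C->F: in-degree(F)=0, level(F)=3, enqueue
  process F: level=3
All levels: A:0, B:0, C:2, D:1, E:0, F:3
max level = 3

Answer: 3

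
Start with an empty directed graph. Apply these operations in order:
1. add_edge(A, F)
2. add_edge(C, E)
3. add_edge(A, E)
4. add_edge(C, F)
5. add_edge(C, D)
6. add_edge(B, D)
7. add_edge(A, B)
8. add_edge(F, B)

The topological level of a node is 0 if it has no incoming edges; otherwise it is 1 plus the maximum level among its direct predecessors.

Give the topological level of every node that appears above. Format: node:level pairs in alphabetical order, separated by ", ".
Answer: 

Op 1: add_edge(A, F). Edges now: 1
Op 2: add_edge(C, E). Edges now: 2
Op 3: add_edge(A, E). Edges now: 3
Op 4: add_edge(C, F). Edges now: 4
Op 5: add_edge(C, D). Edges now: 5
Op 6: add_edge(B, D). Edges now: 6
Op 7: add_edge(A, B). Edges now: 7
Op 8: add_edge(F, B). Edges now: 8
Compute levels (Kahn BFS):
  sources (in-degree 0): A, C
  process A: level=0
    A->B: in-degree(B)=1, level(B)>=1
    A->E: in-degree(E)=1, level(E)>=1
    A->F: in-degree(F)=1, level(F)>=1
  process C: level=0
    C->D: in-degree(D)=1, level(D)>=1
    C->E: in-degree(E)=0, level(E)=1, enqueue
    C->F: in-degree(F)=0, level(F)=1, enqueue
  process E: level=1
  process F: level=1
    F->B: in-degree(B)=0, level(B)=2, enqueue
  process B: level=2
    B->D: in-degree(D)=0, level(D)=3, enqueue
  process D: level=3
All levels: A:0, B:2, C:0, D:3, E:1, F:1

Answer: A:0, B:2, C:0, D:3, E:1, F:1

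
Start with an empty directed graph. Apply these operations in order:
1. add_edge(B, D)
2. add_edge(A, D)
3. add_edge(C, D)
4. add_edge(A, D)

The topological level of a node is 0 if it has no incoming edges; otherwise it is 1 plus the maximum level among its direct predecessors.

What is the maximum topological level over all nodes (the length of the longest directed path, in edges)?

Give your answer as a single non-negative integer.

Op 1: add_edge(B, D). Edges now: 1
Op 2: add_edge(A, D). Edges now: 2
Op 3: add_edge(C, D). Edges now: 3
Op 4: add_edge(A, D) (duplicate, no change). Edges now: 3
Compute levels (Kahn BFS):
  sources (in-degree 0): A, B, C
  process A: level=0
    A->D: in-degree(D)=2, level(D)>=1
  process B: level=0
    B->D: in-degree(D)=1, level(D)>=1
  process C: level=0
    C->D: in-degree(D)=0, level(D)=1, enqueue
  process D: level=1
All levels: A:0, B:0, C:0, D:1
max level = 1

Answer: 1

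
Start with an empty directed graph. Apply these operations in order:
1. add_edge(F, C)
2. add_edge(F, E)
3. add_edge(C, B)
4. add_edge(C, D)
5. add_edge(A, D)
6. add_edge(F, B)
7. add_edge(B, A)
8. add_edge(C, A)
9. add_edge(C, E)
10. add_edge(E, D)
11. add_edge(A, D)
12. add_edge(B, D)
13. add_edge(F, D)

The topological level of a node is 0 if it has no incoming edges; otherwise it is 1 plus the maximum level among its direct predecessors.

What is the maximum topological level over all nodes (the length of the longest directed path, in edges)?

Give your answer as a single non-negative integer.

Op 1: add_edge(F, C). Edges now: 1
Op 2: add_edge(F, E). Edges now: 2
Op 3: add_edge(C, B). Edges now: 3
Op 4: add_edge(C, D). Edges now: 4
Op 5: add_edge(A, D). Edges now: 5
Op 6: add_edge(F, B). Edges now: 6
Op 7: add_edge(B, A). Edges now: 7
Op 8: add_edge(C, A). Edges now: 8
Op 9: add_edge(C, E). Edges now: 9
Op 10: add_edge(E, D). Edges now: 10
Op 11: add_edge(A, D) (duplicate, no change). Edges now: 10
Op 12: add_edge(B, D). Edges now: 11
Op 13: add_edge(F, D). Edges now: 12
Compute levels (Kahn BFS):
  sources (in-degree 0): F
  process F: level=0
    F->B: in-degree(B)=1, level(B)>=1
    F->C: in-degree(C)=0, level(C)=1, enqueue
    F->D: in-degree(D)=4, level(D)>=1
    F->E: in-degree(E)=1, level(E)>=1
  process C: level=1
    C->A: in-degree(A)=1, level(A)>=2
    C->B: in-degree(B)=0, level(B)=2, enqueue
    C->D: in-degree(D)=3, level(D)>=2
    C->E: in-degree(E)=0, level(E)=2, enqueue
  process B: level=2
    B->A: in-degree(A)=0, level(A)=3, enqueue
    B->D: in-degree(D)=2, level(D)>=3
  process E: level=2
    E->D: in-degree(D)=1, level(D)>=3
  process A: level=3
    A->D: in-degree(D)=0, level(D)=4, enqueue
  process D: level=4
All levels: A:3, B:2, C:1, D:4, E:2, F:0
max level = 4

Answer: 4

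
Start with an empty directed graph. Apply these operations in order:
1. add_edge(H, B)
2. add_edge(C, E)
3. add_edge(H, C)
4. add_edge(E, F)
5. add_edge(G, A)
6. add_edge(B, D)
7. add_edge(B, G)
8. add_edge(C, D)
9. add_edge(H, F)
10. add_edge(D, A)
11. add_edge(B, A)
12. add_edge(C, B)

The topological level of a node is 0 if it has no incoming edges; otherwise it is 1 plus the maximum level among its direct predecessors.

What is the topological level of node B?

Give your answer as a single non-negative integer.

Op 1: add_edge(H, B). Edges now: 1
Op 2: add_edge(C, E). Edges now: 2
Op 3: add_edge(H, C). Edges now: 3
Op 4: add_edge(E, F). Edges now: 4
Op 5: add_edge(G, A). Edges now: 5
Op 6: add_edge(B, D). Edges now: 6
Op 7: add_edge(B, G). Edges now: 7
Op 8: add_edge(C, D). Edges now: 8
Op 9: add_edge(H, F). Edges now: 9
Op 10: add_edge(D, A). Edges now: 10
Op 11: add_edge(B, A). Edges now: 11
Op 12: add_edge(C, B). Edges now: 12
Compute levels (Kahn BFS):
  sources (in-degree 0): H
  process H: level=0
    H->B: in-degree(B)=1, level(B)>=1
    H->C: in-degree(C)=0, level(C)=1, enqueue
    H->F: in-degree(F)=1, level(F)>=1
  process C: level=1
    C->B: in-degree(B)=0, level(B)=2, enqueue
    C->D: in-degree(D)=1, level(D)>=2
    C->E: in-degree(E)=0, level(E)=2, enqueue
  process B: level=2
    B->A: in-degree(A)=2, level(A)>=3
    B->D: in-degree(D)=0, level(D)=3, enqueue
    B->G: in-degree(G)=0, level(G)=3, enqueue
  process E: level=2
    E->F: in-degree(F)=0, level(F)=3, enqueue
  process D: level=3
    D->A: in-degree(A)=1, level(A)>=4
  process G: level=3
    G->A: in-degree(A)=0, level(A)=4, enqueue
  process F: level=3
  process A: level=4
All levels: A:4, B:2, C:1, D:3, E:2, F:3, G:3, H:0
level(B) = 2

Answer: 2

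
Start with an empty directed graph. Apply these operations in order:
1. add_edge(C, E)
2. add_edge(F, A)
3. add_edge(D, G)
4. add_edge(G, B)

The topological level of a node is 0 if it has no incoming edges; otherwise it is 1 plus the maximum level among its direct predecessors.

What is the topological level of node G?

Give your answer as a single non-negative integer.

Op 1: add_edge(C, E). Edges now: 1
Op 2: add_edge(F, A). Edges now: 2
Op 3: add_edge(D, G). Edges now: 3
Op 4: add_edge(G, B). Edges now: 4
Compute levels (Kahn BFS):
  sources (in-degree 0): C, D, F
  process C: level=0
    C->E: in-degree(E)=0, level(E)=1, enqueue
  process D: level=0
    D->G: in-degree(G)=0, level(G)=1, enqueue
  process F: level=0
    F->A: in-degree(A)=0, level(A)=1, enqueue
  process E: level=1
  process G: level=1
    G->B: in-degree(B)=0, level(B)=2, enqueue
  process A: level=1
  process B: level=2
All levels: A:1, B:2, C:0, D:0, E:1, F:0, G:1
level(G) = 1

Answer: 1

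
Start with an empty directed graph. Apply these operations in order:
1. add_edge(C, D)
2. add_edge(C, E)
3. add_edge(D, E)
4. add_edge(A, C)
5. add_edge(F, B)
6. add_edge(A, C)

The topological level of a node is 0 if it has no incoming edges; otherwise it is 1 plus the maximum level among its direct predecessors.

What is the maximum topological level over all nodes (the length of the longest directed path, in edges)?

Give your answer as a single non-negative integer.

Answer: 3

Derivation:
Op 1: add_edge(C, D). Edges now: 1
Op 2: add_edge(C, E). Edges now: 2
Op 3: add_edge(D, E). Edges now: 3
Op 4: add_edge(A, C). Edges now: 4
Op 5: add_edge(F, B). Edges now: 5
Op 6: add_edge(A, C) (duplicate, no change). Edges now: 5
Compute levels (Kahn BFS):
  sources (in-degree 0): A, F
  process A: level=0
    A->C: in-degree(C)=0, level(C)=1, enqueue
  process F: level=0
    F->B: in-degree(B)=0, level(B)=1, enqueue
  process C: level=1
    C->D: in-degree(D)=0, level(D)=2, enqueue
    C->E: in-degree(E)=1, level(E)>=2
  process B: level=1
  process D: level=2
    D->E: in-degree(E)=0, level(E)=3, enqueue
  process E: level=3
All levels: A:0, B:1, C:1, D:2, E:3, F:0
max level = 3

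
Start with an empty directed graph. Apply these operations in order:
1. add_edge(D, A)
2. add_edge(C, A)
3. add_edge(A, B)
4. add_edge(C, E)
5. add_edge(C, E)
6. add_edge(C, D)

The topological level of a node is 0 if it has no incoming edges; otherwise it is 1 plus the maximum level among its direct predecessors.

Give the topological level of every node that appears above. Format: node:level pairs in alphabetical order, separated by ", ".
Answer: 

Op 1: add_edge(D, A). Edges now: 1
Op 2: add_edge(C, A). Edges now: 2
Op 3: add_edge(A, B). Edges now: 3
Op 4: add_edge(C, E). Edges now: 4
Op 5: add_edge(C, E) (duplicate, no change). Edges now: 4
Op 6: add_edge(C, D). Edges now: 5
Compute levels (Kahn BFS):
  sources (in-degree 0): C
  process C: level=0
    C->A: in-degree(A)=1, level(A)>=1
    C->D: in-degree(D)=0, level(D)=1, enqueue
    C->E: in-degree(E)=0, level(E)=1, enqueue
  process D: level=1
    D->A: in-degree(A)=0, level(A)=2, enqueue
  process E: level=1
  process A: level=2
    A->B: in-degree(B)=0, level(B)=3, enqueue
  process B: level=3
All levels: A:2, B:3, C:0, D:1, E:1

Answer: A:2, B:3, C:0, D:1, E:1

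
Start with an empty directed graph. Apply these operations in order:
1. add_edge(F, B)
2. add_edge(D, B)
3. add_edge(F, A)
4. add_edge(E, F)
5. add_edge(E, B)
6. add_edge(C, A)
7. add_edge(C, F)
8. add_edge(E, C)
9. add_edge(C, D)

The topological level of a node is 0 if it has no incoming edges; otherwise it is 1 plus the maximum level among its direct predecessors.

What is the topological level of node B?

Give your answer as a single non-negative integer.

Op 1: add_edge(F, B). Edges now: 1
Op 2: add_edge(D, B). Edges now: 2
Op 3: add_edge(F, A). Edges now: 3
Op 4: add_edge(E, F). Edges now: 4
Op 5: add_edge(E, B). Edges now: 5
Op 6: add_edge(C, A). Edges now: 6
Op 7: add_edge(C, F). Edges now: 7
Op 8: add_edge(E, C). Edges now: 8
Op 9: add_edge(C, D). Edges now: 9
Compute levels (Kahn BFS):
  sources (in-degree 0): E
  process E: level=0
    E->B: in-degree(B)=2, level(B)>=1
    E->C: in-degree(C)=0, level(C)=1, enqueue
    E->F: in-degree(F)=1, level(F)>=1
  process C: level=1
    C->A: in-degree(A)=1, level(A)>=2
    C->D: in-degree(D)=0, level(D)=2, enqueue
    C->F: in-degree(F)=0, level(F)=2, enqueue
  process D: level=2
    D->B: in-degree(B)=1, level(B)>=3
  process F: level=2
    F->A: in-degree(A)=0, level(A)=3, enqueue
    F->B: in-degree(B)=0, level(B)=3, enqueue
  process A: level=3
  process B: level=3
All levels: A:3, B:3, C:1, D:2, E:0, F:2
level(B) = 3

Answer: 3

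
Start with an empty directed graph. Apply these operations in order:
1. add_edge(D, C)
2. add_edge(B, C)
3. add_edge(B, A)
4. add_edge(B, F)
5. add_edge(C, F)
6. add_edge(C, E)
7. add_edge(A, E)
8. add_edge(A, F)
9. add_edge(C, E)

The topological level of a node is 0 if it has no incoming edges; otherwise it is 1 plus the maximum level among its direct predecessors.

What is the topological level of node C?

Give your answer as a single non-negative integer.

Op 1: add_edge(D, C). Edges now: 1
Op 2: add_edge(B, C). Edges now: 2
Op 3: add_edge(B, A). Edges now: 3
Op 4: add_edge(B, F). Edges now: 4
Op 5: add_edge(C, F). Edges now: 5
Op 6: add_edge(C, E). Edges now: 6
Op 7: add_edge(A, E). Edges now: 7
Op 8: add_edge(A, F). Edges now: 8
Op 9: add_edge(C, E) (duplicate, no change). Edges now: 8
Compute levels (Kahn BFS):
  sources (in-degree 0): B, D
  process B: level=0
    B->A: in-degree(A)=0, level(A)=1, enqueue
    B->C: in-degree(C)=1, level(C)>=1
    B->F: in-degree(F)=2, level(F)>=1
  process D: level=0
    D->C: in-degree(C)=0, level(C)=1, enqueue
  process A: level=1
    A->E: in-degree(E)=1, level(E)>=2
    A->F: in-degree(F)=1, level(F)>=2
  process C: level=1
    C->E: in-degree(E)=0, level(E)=2, enqueue
    C->F: in-degree(F)=0, level(F)=2, enqueue
  process E: level=2
  process F: level=2
All levels: A:1, B:0, C:1, D:0, E:2, F:2
level(C) = 1

Answer: 1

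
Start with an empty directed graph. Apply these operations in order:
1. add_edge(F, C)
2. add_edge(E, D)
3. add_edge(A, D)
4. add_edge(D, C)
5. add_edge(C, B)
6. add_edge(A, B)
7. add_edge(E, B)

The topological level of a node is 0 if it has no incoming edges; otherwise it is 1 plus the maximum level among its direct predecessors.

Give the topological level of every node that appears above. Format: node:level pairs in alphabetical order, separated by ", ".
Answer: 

Op 1: add_edge(F, C). Edges now: 1
Op 2: add_edge(E, D). Edges now: 2
Op 3: add_edge(A, D). Edges now: 3
Op 4: add_edge(D, C). Edges now: 4
Op 5: add_edge(C, B). Edges now: 5
Op 6: add_edge(A, B). Edges now: 6
Op 7: add_edge(E, B). Edges now: 7
Compute levels (Kahn BFS):
  sources (in-degree 0): A, E, F
  process A: level=0
    A->B: in-degree(B)=2, level(B)>=1
    A->D: in-degree(D)=1, level(D)>=1
  process E: level=0
    E->B: in-degree(B)=1, level(B)>=1
    E->D: in-degree(D)=0, level(D)=1, enqueue
  process F: level=0
    F->C: in-degree(C)=1, level(C)>=1
  process D: level=1
    D->C: in-degree(C)=0, level(C)=2, enqueue
  process C: level=2
    C->B: in-degree(B)=0, level(B)=3, enqueue
  process B: level=3
All levels: A:0, B:3, C:2, D:1, E:0, F:0

Answer: A:0, B:3, C:2, D:1, E:0, F:0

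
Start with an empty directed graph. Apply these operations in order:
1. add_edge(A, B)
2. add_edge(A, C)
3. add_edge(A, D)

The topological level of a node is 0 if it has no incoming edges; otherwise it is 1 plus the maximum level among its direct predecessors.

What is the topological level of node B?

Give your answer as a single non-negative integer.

Answer: 1

Derivation:
Op 1: add_edge(A, B). Edges now: 1
Op 2: add_edge(A, C). Edges now: 2
Op 3: add_edge(A, D). Edges now: 3
Compute levels (Kahn BFS):
  sources (in-degree 0): A
  process A: level=0
    A->B: in-degree(B)=0, level(B)=1, enqueue
    A->C: in-degree(C)=0, level(C)=1, enqueue
    A->D: in-degree(D)=0, level(D)=1, enqueue
  process B: level=1
  process C: level=1
  process D: level=1
All levels: A:0, B:1, C:1, D:1
level(B) = 1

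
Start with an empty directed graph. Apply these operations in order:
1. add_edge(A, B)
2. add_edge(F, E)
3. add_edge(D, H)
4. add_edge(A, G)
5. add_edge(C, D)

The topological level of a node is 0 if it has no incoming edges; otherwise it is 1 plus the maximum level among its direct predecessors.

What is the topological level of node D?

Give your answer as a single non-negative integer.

Answer: 1

Derivation:
Op 1: add_edge(A, B). Edges now: 1
Op 2: add_edge(F, E). Edges now: 2
Op 3: add_edge(D, H). Edges now: 3
Op 4: add_edge(A, G). Edges now: 4
Op 5: add_edge(C, D). Edges now: 5
Compute levels (Kahn BFS):
  sources (in-degree 0): A, C, F
  process A: level=0
    A->B: in-degree(B)=0, level(B)=1, enqueue
    A->G: in-degree(G)=0, level(G)=1, enqueue
  process C: level=0
    C->D: in-degree(D)=0, level(D)=1, enqueue
  process F: level=0
    F->E: in-degree(E)=0, level(E)=1, enqueue
  process B: level=1
  process G: level=1
  process D: level=1
    D->H: in-degree(H)=0, level(H)=2, enqueue
  process E: level=1
  process H: level=2
All levels: A:0, B:1, C:0, D:1, E:1, F:0, G:1, H:2
level(D) = 1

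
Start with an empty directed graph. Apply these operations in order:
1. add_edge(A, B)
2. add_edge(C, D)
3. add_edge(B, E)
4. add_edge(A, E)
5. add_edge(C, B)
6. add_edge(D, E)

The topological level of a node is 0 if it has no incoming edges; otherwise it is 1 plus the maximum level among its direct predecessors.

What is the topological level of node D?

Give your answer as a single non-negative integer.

Answer: 1

Derivation:
Op 1: add_edge(A, B). Edges now: 1
Op 2: add_edge(C, D). Edges now: 2
Op 3: add_edge(B, E). Edges now: 3
Op 4: add_edge(A, E). Edges now: 4
Op 5: add_edge(C, B). Edges now: 5
Op 6: add_edge(D, E). Edges now: 6
Compute levels (Kahn BFS):
  sources (in-degree 0): A, C
  process A: level=0
    A->B: in-degree(B)=1, level(B)>=1
    A->E: in-degree(E)=2, level(E)>=1
  process C: level=0
    C->B: in-degree(B)=0, level(B)=1, enqueue
    C->D: in-degree(D)=0, level(D)=1, enqueue
  process B: level=1
    B->E: in-degree(E)=1, level(E)>=2
  process D: level=1
    D->E: in-degree(E)=0, level(E)=2, enqueue
  process E: level=2
All levels: A:0, B:1, C:0, D:1, E:2
level(D) = 1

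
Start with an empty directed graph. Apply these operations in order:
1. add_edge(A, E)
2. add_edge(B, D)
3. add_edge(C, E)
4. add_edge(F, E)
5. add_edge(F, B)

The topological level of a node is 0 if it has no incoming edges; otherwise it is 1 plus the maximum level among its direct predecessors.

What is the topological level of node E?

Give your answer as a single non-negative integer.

Op 1: add_edge(A, E). Edges now: 1
Op 2: add_edge(B, D). Edges now: 2
Op 3: add_edge(C, E). Edges now: 3
Op 4: add_edge(F, E). Edges now: 4
Op 5: add_edge(F, B). Edges now: 5
Compute levels (Kahn BFS):
  sources (in-degree 0): A, C, F
  process A: level=0
    A->E: in-degree(E)=2, level(E)>=1
  process C: level=0
    C->E: in-degree(E)=1, level(E)>=1
  process F: level=0
    F->B: in-degree(B)=0, level(B)=1, enqueue
    F->E: in-degree(E)=0, level(E)=1, enqueue
  process B: level=1
    B->D: in-degree(D)=0, level(D)=2, enqueue
  process E: level=1
  process D: level=2
All levels: A:0, B:1, C:0, D:2, E:1, F:0
level(E) = 1

Answer: 1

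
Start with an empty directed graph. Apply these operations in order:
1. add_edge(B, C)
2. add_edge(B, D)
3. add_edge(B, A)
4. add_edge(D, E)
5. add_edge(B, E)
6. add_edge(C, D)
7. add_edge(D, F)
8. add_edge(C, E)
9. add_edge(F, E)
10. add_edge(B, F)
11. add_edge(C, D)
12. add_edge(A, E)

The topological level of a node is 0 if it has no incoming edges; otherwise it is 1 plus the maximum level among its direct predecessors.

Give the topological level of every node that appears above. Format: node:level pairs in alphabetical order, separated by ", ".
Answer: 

Answer: A:1, B:0, C:1, D:2, E:4, F:3

Derivation:
Op 1: add_edge(B, C). Edges now: 1
Op 2: add_edge(B, D). Edges now: 2
Op 3: add_edge(B, A). Edges now: 3
Op 4: add_edge(D, E). Edges now: 4
Op 5: add_edge(B, E). Edges now: 5
Op 6: add_edge(C, D). Edges now: 6
Op 7: add_edge(D, F). Edges now: 7
Op 8: add_edge(C, E). Edges now: 8
Op 9: add_edge(F, E). Edges now: 9
Op 10: add_edge(B, F). Edges now: 10
Op 11: add_edge(C, D) (duplicate, no change). Edges now: 10
Op 12: add_edge(A, E). Edges now: 11
Compute levels (Kahn BFS):
  sources (in-degree 0): B
  process B: level=0
    B->A: in-degree(A)=0, level(A)=1, enqueue
    B->C: in-degree(C)=0, level(C)=1, enqueue
    B->D: in-degree(D)=1, level(D)>=1
    B->E: in-degree(E)=4, level(E)>=1
    B->F: in-degree(F)=1, level(F)>=1
  process A: level=1
    A->E: in-degree(E)=3, level(E)>=2
  process C: level=1
    C->D: in-degree(D)=0, level(D)=2, enqueue
    C->E: in-degree(E)=2, level(E)>=2
  process D: level=2
    D->E: in-degree(E)=1, level(E)>=3
    D->F: in-degree(F)=0, level(F)=3, enqueue
  process F: level=3
    F->E: in-degree(E)=0, level(E)=4, enqueue
  process E: level=4
All levels: A:1, B:0, C:1, D:2, E:4, F:3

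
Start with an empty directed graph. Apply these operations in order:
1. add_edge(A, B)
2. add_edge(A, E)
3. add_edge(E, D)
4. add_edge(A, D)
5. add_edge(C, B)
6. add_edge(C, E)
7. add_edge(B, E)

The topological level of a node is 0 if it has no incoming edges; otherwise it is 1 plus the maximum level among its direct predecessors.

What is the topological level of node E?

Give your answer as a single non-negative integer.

Answer: 2

Derivation:
Op 1: add_edge(A, B). Edges now: 1
Op 2: add_edge(A, E). Edges now: 2
Op 3: add_edge(E, D). Edges now: 3
Op 4: add_edge(A, D). Edges now: 4
Op 5: add_edge(C, B). Edges now: 5
Op 6: add_edge(C, E). Edges now: 6
Op 7: add_edge(B, E). Edges now: 7
Compute levels (Kahn BFS):
  sources (in-degree 0): A, C
  process A: level=0
    A->B: in-degree(B)=1, level(B)>=1
    A->D: in-degree(D)=1, level(D)>=1
    A->E: in-degree(E)=2, level(E)>=1
  process C: level=0
    C->B: in-degree(B)=0, level(B)=1, enqueue
    C->E: in-degree(E)=1, level(E)>=1
  process B: level=1
    B->E: in-degree(E)=0, level(E)=2, enqueue
  process E: level=2
    E->D: in-degree(D)=0, level(D)=3, enqueue
  process D: level=3
All levels: A:0, B:1, C:0, D:3, E:2
level(E) = 2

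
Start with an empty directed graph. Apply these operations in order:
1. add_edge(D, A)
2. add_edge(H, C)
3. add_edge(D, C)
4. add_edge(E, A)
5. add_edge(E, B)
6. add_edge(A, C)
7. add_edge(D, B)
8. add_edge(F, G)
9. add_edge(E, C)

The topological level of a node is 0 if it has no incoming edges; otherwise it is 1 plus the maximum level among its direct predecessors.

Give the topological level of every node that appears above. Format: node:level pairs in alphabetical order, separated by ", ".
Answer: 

Answer: A:1, B:1, C:2, D:0, E:0, F:0, G:1, H:0

Derivation:
Op 1: add_edge(D, A). Edges now: 1
Op 2: add_edge(H, C). Edges now: 2
Op 3: add_edge(D, C). Edges now: 3
Op 4: add_edge(E, A). Edges now: 4
Op 5: add_edge(E, B). Edges now: 5
Op 6: add_edge(A, C). Edges now: 6
Op 7: add_edge(D, B). Edges now: 7
Op 8: add_edge(F, G). Edges now: 8
Op 9: add_edge(E, C). Edges now: 9
Compute levels (Kahn BFS):
  sources (in-degree 0): D, E, F, H
  process D: level=0
    D->A: in-degree(A)=1, level(A)>=1
    D->B: in-degree(B)=1, level(B)>=1
    D->C: in-degree(C)=3, level(C)>=1
  process E: level=0
    E->A: in-degree(A)=0, level(A)=1, enqueue
    E->B: in-degree(B)=0, level(B)=1, enqueue
    E->C: in-degree(C)=2, level(C)>=1
  process F: level=0
    F->G: in-degree(G)=0, level(G)=1, enqueue
  process H: level=0
    H->C: in-degree(C)=1, level(C)>=1
  process A: level=1
    A->C: in-degree(C)=0, level(C)=2, enqueue
  process B: level=1
  process G: level=1
  process C: level=2
All levels: A:1, B:1, C:2, D:0, E:0, F:0, G:1, H:0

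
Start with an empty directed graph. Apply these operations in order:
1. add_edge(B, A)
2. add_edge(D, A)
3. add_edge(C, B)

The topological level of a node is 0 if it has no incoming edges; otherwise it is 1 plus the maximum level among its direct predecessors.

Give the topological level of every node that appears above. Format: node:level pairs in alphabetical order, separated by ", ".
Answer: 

Op 1: add_edge(B, A). Edges now: 1
Op 2: add_edge(D, A). Edges now: 2
Op 3: add_edge(C, B). Edges now: 3
Compute levels (Kahn BFS):
  sources (in-degree 0): C, D
  process C: level=0
    C->B: in-degree(B)=0, level(B)=1, enqueue
  process D: level=0
    D->A: in-degree(A)=1, level(A)>=1
  process B: level=1
    B->A: in-degree(A)=0, level(A)=2, enqueue
  process A: level=2
All levels: A:2, B:1, C:0, D:0

Answer: A:2, B:1, C:0, D:0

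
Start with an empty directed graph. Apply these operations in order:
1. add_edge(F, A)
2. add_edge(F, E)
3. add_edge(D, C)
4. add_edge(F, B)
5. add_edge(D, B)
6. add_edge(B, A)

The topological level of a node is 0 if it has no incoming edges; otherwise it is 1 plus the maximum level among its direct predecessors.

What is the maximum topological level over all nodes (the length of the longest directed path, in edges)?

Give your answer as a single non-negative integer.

Answer: 2

Derivation:
Op 1: add_edge(F, A). Edges now: 1
Op 2: add_edge(F, E). Edges now: 2
Op 3: add_edge(D, C). Edges now: 3
Op 4: add_edge(F, B). Edges now: 4
Op 5: add_edge(D, B). Edges now: 5
Op 6: add_edge(B, A). Edges now: 6
Compute levels (Kahn BFS):
  sources (in-degree 0): D, F
  process D: level=0
    D->B: in-degree(B)=1, level(B)>=1
    D->C: in-degree(C)=0, level(C)=1, enqueue
  process F: level=0
    F->A: in-degree(A)=1, level(A)>=1
    F->B: in-degree(B)=0, level(B)=1, enqueue
    F->E: in-degree(E)=0, level(E)=1, enqueue
  process C: level=1
  process B: level=1
    B->A: in-degree(A)=0, level(A)=2, enqueue
  process E: level=1
  process A: level=2
All levels: A:2, B:1, C:1, D:0, E:1, F:0
max level = 2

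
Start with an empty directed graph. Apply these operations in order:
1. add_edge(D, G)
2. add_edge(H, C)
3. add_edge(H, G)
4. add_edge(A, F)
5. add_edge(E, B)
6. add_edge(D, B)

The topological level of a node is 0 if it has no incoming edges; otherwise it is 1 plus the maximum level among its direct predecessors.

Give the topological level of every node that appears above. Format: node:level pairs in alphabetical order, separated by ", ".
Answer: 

Op 1: add_edge(D, G). Edges now: 1
Op 2: add_edge(H, C). Edges now: 2
Op 3: add_edge(H, G). Edges now: 3
Op 4: add_edge(A, F). Edges now: 4
Op 5: add_edge(E, B). Edges now: 5
Op 6: add_edge(D, B). Edges now: 6
Compute levels (Kahn BFS):
  sources (in-degree 0): A, D, E, H
  process A: level=0
    A->F: in-degree(F)=0, level(F)=1, enqueue
  process D: level=0
    D->B: in-degree(B)=1, level(B)>=1
    D->G: in-degree(G)=1, level(G)>=1
  process E: level=0
    E->B: in-degree(B)=0, level(B)=1, enqueue
  process H: level=0
    H->C: in-degree(C)=0, level(C)=1, enqueue
    H->G: in-degree(G)=0, level(G)=1, enqueue
  process F: level=1
  process B: level=1
  process C: level=1
  process G: level=1
All levels: A:0, B:1, C:1, D:0, E:0, F:1, G:1, H:0

Answer: A:0, B:1, C:1, D:0, E:0, F:1, G:1, H:0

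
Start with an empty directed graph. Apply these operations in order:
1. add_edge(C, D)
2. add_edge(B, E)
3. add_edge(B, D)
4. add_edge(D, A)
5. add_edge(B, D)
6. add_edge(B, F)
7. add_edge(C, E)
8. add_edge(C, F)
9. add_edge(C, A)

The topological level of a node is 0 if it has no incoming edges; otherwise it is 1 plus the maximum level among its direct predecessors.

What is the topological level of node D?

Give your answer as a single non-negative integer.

Op 1: add_edge(C, D). Edges now: 1
Op 2: add_edge(B, E). Edges now: 2
Op 3: add_edge(B, D). Edges now: 3
Op 4: add_edge(D, A). Edges now: 4
Op 5: add_edge(B, D) (duplicate, no change). Edges now: 4
Op 6: add_edge(B, F). Edges now: 5
Op 7: add_edge(C, E). Edges now: 6
Op 8: add_edge(C, F). Edges now: 7
Op 9: add_edge(C, A). Edges now: 8
Compute levels (Kahn BFS):
  sources (in-degree 0): B, C
  process B: level=0
    B->D: in-degree(D)=1, level(D)>=1
    B->E: in-degree(E)=1, level(E)>=1
    B->F: in-degree(F)=1, level(F)>=1
  process C: level=0
    C->A: in-degree(A)=1, level(A)>=1
    C->D: in-degree(D)=0, level(D)=1, enqueue
    C->E: in-degree(E)=0, level(E)=1, enqueue
    C->F: in-degree(F)=0, level(F)=1, enqueue
  process D: level=1
    D->A: in-degree(A)=0, level(A)=2, enqueue
  process E: level=1
  process F: level=1
  process A: level=2
All levels: A:2, B:0, C:0, D:1, E:1, F:1
level(D) = 1

Answer: 1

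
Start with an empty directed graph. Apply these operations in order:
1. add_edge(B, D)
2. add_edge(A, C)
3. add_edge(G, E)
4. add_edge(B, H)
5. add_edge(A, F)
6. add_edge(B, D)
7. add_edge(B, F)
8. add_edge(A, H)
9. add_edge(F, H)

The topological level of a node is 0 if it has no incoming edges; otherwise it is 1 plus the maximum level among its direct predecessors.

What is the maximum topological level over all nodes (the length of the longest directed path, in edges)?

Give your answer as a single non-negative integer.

Op 1: add_edge(B, D). Edges now: 1
Op 2: add_edge(A, C). Edges now: 2
Op 3: add_edge(G, E). Edges now: 3
Op 4: add_edge(B, H). Edges now: 4
Op 5: add_edge(A, F). Edges now: 5
Op 6: add_edge(B, D) (duplicate, no change). Edges now: 5
Op 7: add_edge(B, F). Edges now: 6
Op 8: add_edge(A, H). Edges now: 7
Op 9: add_edge(F, H). Edges now: 8
Compute levels (Kahn BFS):
  sources (in-degree 0): A, B, G
  process A: level=0
    A->C: in-degree(C)=0, level(C)=1, enqueue
    A->F: in-degree(F)=1, level(F)>=1
    A->H: in-degree(H)=2, level(H)>=1
  process B: level=0
    B->D: in-degree(D)=0, level(D)=1, enqueue
    B->F: in-degree(F)=0, level(F)=1, enqueue
    B->H: in-degree(H)=1, level(H)>=1
  process G: level=0
    G->E: in-degree(E)=0, level(E)=1, enqueue
  process C: level=1
  process D: level=1
  process F: level=1
    F->H: in-degree(H)=0, level(H)=2, enqueue
  process E: level=1
  process H: level=2
All levels: A:0, B:0, C:1, D:1, E:1, F:1, G:0, H:2
max level = 2

Answer: 2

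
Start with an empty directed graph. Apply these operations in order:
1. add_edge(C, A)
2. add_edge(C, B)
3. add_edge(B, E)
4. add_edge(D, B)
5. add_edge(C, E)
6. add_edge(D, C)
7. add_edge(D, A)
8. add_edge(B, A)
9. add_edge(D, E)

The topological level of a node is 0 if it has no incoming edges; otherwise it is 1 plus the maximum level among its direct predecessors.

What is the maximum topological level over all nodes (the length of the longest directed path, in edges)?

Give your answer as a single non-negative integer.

Op 1: add_edge(C, A). Edges now: 1
Op 2: add_edge(C, B). Edges now: 2
Op 3: add_edge(B, E). Edges now: 3
Op 4: add_edge(D, B). Edges now: 4
Op 5: add_edge(C, E). Edges now: 5
Op 6: add_edge(D, C). Edges now: 6
Op 7: add_edge(D, A). Edges now: 7
Op 8: add_edge(B, A). Edges now: 8
Op 9: add_edge(D, E). Edges now: 9
Compute levels (Kahn BFS):
  sources (in-degree 0): D
  process D: level=0
    D->A: in-degree(A)=2, level(A)>=1
    D->B: in-degree(B)=1, level(B)>=1
    D->C: in-degree(C)=0, level(C)=1, enqueue
    D->E: in-degree(E)=2, level(E)>=1
  process C: level=1
    C->A: in-degree(A)=1, level(A)>=2
    C->B: in-degree(B)=0, level(B)=2, enqueue
    C->E: in-degree(E)=1, level(E)>=2
  process B: level=2
    B->A: in-degree(A)=0, level(A)=3, enqueue
    B->E: in-degree(E)=0, level(E)=3, enqueue
  process A: level=3
  process E: level=3
All levels: A:3, B:2, C:1, D:0, E:3
max level = 3

Answer: 3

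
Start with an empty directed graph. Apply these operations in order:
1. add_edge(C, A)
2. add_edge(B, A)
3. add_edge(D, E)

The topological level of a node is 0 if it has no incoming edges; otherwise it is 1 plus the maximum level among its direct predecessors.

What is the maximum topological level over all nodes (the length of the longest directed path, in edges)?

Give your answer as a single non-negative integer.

Op 1: add_edge(C, A). Edges now: 1
Op 2: add_edge(B, A). Edges now: 2
Op 3: add_edge(D, E). Edges now: 3
Compute levels (Kahn BFS):
  sources (in-degree 0): B, C, D
  process B: level=0
    B->A: in-degree(A)=1, level(A)>=1
  process C: level=0
    C->A: in-degree(A)=0, level(A)=1, enqueue
  process D: level=0
    D->E: in-degree(E)=0, level(E)=1, enqueue
  process A: level=1
  process E: level=1
All levels: A:1, B:0, C:0, D:0, E:1
max level = 1

Answer: 1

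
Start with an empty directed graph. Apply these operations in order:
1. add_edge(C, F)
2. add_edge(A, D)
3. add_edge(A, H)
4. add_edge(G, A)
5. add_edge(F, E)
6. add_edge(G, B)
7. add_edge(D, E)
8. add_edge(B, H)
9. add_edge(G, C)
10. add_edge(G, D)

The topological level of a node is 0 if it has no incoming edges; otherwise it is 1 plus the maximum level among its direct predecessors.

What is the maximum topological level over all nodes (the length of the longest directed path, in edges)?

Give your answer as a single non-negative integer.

Answer: 3

Derivation:
Op 1: add_edge(C, F). Edges now: 1
Op 2: add_edge(A, D). Edges now: 2
Op 3: add_edge(A, H). Edges now: 3
Op 4: add_edge(G, A). Edges now: 4
Op 5: add_edge(F, E). Edges now: 5
Op 6: add_edge(G, B). Edges now: 6
Op 7: add_edge(D, E). Edges now: 7
Op 8: add_edge(B, H). Edges now: 8
Op 9: add_edge(G, C). Edges now: 9
Op 10: add_edge(G, D). Edges now: 10
Compute levels (Kahn BFS):
  sources (in-degree 0): G
  process G: level=0
    G->A: in-degree(A)=0, level(A)=1, enqueue
    G->B: in-degree(B)=0, level(B)=1, enqueue
    G->C: in-degree(C)=0, level(C)=1, enqueue
    G->D: in-degree(D)=1, level(D)>=1
  process A: level=1
    A->D: in-degree(D)=0, level(D)=2, enqueue
    A->H: in-degree(H)=1, level(H)>=2
  process B: level=1
    B->H: in-degree(H)=0, level(H)=2, enqueue
  process C: level=1
    C->F: in-degree(F)=0, level(F)=2, enqueue
  process D: level=2
    D->E: in-degree(E)=1, level(E)>=3
  process H: level=2
  process F: level=2
    F->E: in-degree(E)=0, level(E)=3, enqueue
  process E: level=3
All levels: A:1, B:1, C:1, D:2, E:3, F:2, G:0, H:2
max level = 3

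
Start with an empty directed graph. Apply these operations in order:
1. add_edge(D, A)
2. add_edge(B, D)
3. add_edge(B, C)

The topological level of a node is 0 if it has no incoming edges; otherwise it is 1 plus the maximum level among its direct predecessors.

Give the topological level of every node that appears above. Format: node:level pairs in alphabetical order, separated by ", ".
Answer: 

Answer: A:2, B:0, C:1, D:1

Derivation:
Op 1: add_edge(D, A). Edges now: 1
Op 2: add_edge(B, D). Edges now: 2
Op 3: add_edge(B, C). Edges now: 3
Compute levels (Kahn BFS):
  sources (in-degree 0): B
  process B: level=0
    B->C: in-degree(C)=0, level(C)=1, enqueue
    B->D: in-degree(D)=0, level(D)=1, enqueue
  process C: level=1
  process D: level=1
    D->A: in-degree(A)=0, level(A)=2, enqueue
  process A: level=2
All levels: A:2, B:0, C:1, D:1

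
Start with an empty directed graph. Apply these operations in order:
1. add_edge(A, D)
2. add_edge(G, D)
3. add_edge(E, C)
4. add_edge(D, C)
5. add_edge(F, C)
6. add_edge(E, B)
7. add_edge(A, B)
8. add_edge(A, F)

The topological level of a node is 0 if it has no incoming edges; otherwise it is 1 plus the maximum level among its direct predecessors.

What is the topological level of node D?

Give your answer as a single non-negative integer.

Answer: 1

Derivation:
Op 1: add_edge(A, D). Edges now: 1
Op 2: add_edge(G, D). Edges now: 2
Op 3: add_edge(E, C). Edges now: 3
Op 4: add_edge(D, C). Edges now: 4
Op 5: add_edge(F, C). Edges now: 5
Op 6: add_edge(E, B). Edges now: 6
Op 7: add_edge(A, B). Edges now: 7
Op 8: add_edge(A, F). Edges now: 8
Compute levels (Kahn BFS):
  sources (in-degree 0): A, E, G
  process A: level=0
    A->B: in-degree(B)=1, level(B)>=1
    A->D: in-degree(D)=1, level(D)>=1
    A->F: in-degree(F)=0, level(F)=1, enqueue
  process E: level=0
    E->B: in-degree(B)=0, level(B)=1, enqueue
    E->C: in-degree(C)=2, level(C)>=1
  process G: level=0
    G->D: in-degree(D)=0, level(D)=1, enqueue
  process F: level=1
    F->C: in-degree(C)=1, level(C)>=2
  process B: level=1
  process D: level=1
    D->C: in-degree(C)=0, level(C)=2, enqueue
  process C: level=2
All levels: A:0, B:1, C:2, D:1, E:0, F:1, G:0
level(D) = 1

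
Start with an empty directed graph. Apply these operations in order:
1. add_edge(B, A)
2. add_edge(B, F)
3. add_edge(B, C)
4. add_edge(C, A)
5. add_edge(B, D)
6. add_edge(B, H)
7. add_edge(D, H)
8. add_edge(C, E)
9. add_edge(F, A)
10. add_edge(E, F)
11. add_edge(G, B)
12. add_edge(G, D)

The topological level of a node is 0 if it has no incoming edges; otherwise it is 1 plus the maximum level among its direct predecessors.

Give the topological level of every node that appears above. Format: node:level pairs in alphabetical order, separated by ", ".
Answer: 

Answer: A:5, B:1, C:2, D:2, E:3, F:4, G:0, H:3

Derivation:
Op 1: add_edge(B, A). Edges now: 1
Op 2: add_edge(B, F). Edges now: 2
Op 3: add_edge(B, C). Edges now: 3
Op 4: add_edge(C, A). Edges now: 4
Op 5: add_edge(B, D). Edges now: 5
Op 6: add_edge(B, H). Edges now: 6
Op 7: add_edge(D, H). Edges now: 7
Op 8: add_edge(C, E). Edges now: 8
Op 9: add_edge(F, A). Edges now: 9
Op 10: add_edge(E, F). Edges now: 10
Op 11: add_edge(G, B). Edges now: 11
Op 12: add_edge(G, D). Edges now: 12
Compute levels (Kahn BFS):
  sources (in-degree 0): G
  process G: level=0
    G->B: in-degree(B)=0, level(B)=1, enqueue
    G->D: in-degree(D)=1, level(D)>=1
  process B: level=1
    B->A: in-degree(A)=2, level(A)>=2
    B->C: in-degree(C)=0, level(C)=2, enqueue
    B->D: in-degree(D)=0, level(D)=2, enqueue
    B->F: in-degree(F)=1, level(F)>=2
    B->H: in-degree(H)=1, level(H)>=2
  process C: level=2
    C->A: in-degree(A)=1, level(A)>=3
    C->E: in-degree(E)=0, level(E)=3, enqueue
  process D: level=2
    D->H: in-degree(H)=0, level(H)=3, enqueue
  process E: level=3
    E->F: in-degree(F)=0, level(F)=4, enqueue
  process H: level=3
  process F: level=4
    F->A: in-degree(A)=0, level(A)=5, enqueue
  process A: level=5
All levels: A:5, B:1, C:2, D:2, E:3, F:4, G:0, H:3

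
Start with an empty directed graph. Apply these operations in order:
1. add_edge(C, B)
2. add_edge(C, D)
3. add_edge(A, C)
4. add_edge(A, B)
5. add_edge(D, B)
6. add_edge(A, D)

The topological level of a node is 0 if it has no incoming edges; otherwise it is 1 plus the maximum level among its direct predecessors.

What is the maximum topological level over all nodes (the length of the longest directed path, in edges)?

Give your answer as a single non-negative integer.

Op 1: add_edge(C, B). Edges now: 1
Op 2: add_edge(C, D). Edges now: 2
Op 3: add_edge(A, C). Edges now: 3
Op 4: add_edge(A, B). Edges now: 4
Op 5: add_edge(D, B). Edges now: 5
Op 6: add_edge(A, D). Edges now: 6
Compute levels (Kahn BFS):
  sources (in-degree 0): A
  process A: level=0
    A->B: in-degree(B)=2, level(B)>=1
    A->C: in-degree(C)=0, level(C)=1, enqueue
    A->D: in-degree(D)=1, level(D)>=1
  process C: level=1
    C->B: in-degree(B)=1, level(B)>=2
    C->D: in-degree(D)=0, level(D)=2, enqueue
  process D: level=2
    D->B: in-degree(B)=0, level(B)=3, enqueue
  process B: level=3
All levels: A:0, B:3, C:1, D:2
max level = 3

Answer: 3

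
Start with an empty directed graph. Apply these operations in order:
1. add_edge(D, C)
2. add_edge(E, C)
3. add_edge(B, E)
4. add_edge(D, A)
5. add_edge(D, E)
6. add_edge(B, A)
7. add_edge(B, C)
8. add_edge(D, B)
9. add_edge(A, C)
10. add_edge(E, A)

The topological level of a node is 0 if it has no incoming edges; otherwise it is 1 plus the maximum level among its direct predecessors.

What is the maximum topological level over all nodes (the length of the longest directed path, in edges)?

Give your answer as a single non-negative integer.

Answer: 4

Derivation:
Op 1: add_edge(D, C). Edges now: 1
Op 2: add_edge(E, C). Edges now: 2
Op 3: add_edge(B, E). Edges now: 3
Op 4: add_edge(D, A). Edges now: 4
Op 5: add_edge(D, E). Edges now: 5
Op 6: add_edge(B, A). Edges now: 6
Op 7: add_edge(B, C). Edges now: 7
Op 8: add_edge(D, B). Edges now: 8
Op 9: add_edge(A, C). Edges now: 9
Op 10: add_edge(E, A). Edges now: 10
Compute levels (Kahn BFS):
  sources (in-degree 0): D
  process D: level=0
    D->A: in-degree(A)=2, level(A)>=1
    D->B: in-degree(B)=0, level(B)=1, enqueue
    D->C: in-degree(C)=3, level(C)>=1
    D->E: in-degree(E)=1, level(E)>=1
  process B: level=1
    B->A: in-degree(A)=1, level(A)>=2
    B->C: in-degree(C)=2, level(C)>=2
    B->E: in-degree(E)=0, level(E)=2, enqueue
  process E: level=2
    E->A: in-degree(A)=0, level(A)=3, enqueue
    E->C: in-degree(C)=1, level(C)>=3
  process A: level=3
    A->C: in-degree(C)=0, level(C)=4, enqueue
  process C: level=4
All levels: A:3, B:1, C:4, D:0, E:2
max level = 4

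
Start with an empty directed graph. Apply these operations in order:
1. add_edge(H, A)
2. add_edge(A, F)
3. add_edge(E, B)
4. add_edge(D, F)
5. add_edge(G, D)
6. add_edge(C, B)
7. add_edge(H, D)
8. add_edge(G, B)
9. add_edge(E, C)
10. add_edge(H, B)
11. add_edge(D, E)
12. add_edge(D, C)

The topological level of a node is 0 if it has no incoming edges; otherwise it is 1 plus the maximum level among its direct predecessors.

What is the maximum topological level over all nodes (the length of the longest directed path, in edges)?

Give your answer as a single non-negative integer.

Answer: 4

Derivation:
Op 1: add_edge(H, A). Edges now: 1
Op 2: add_edge(A, F). Edges now: 2
Op 3: add_edge(E, B). Edges now: 3
Op 4: add_edge(D, F). Edges now: 4
Op 5: add_edge(G, D). Edges now: 5
Op 6: add_edge(C, B). Edges now: 6
Op 7: add_edge(H, D). Edges now: 7
Op 8: add_edge(G, B). Edges now: 8
Op 9: add_edge(E, C). Edges now: 9
Op 10: add_edge(H, B). Edges now: 10
Op 11: add_edge(D, E). Edges now: 11
Op 12: add_edge(D, C). Edges now: 12
Compute levels (Kahn BFS):
  sources (in-degree 0): G, H
  process G: level=0
    G->B: in-degree(B)=3, level(B)>=1
    G->D: in-degree(D)=1, level(D)>=1
  process H: level=0
    H->A: in-degree(A)=0, level(A)=1, enqueue
    H->B: in-degree(B)=2, level(B)>=1
    H->D: in-degree(D)=0, level(D)=1, enqueue
  process A: level=1
    A->F: in-degree(F)=1, level(F)>=2
  process D: level=1
    D->C: in-degree(C)=1, level(C)>=2
    D->E: in-degree(E)=0, level(E)=2, enqueue
    D->F: in-degree(F)=0, level(F)=2, enqueue
  process E: level=2
    E->B: in-degree(B)=1, level(B)>=3
    E->C: in-degree(C)=0, level(C)=3, enqueue
  process F: level=2
  process C: level=3
    C->B: in-degree(B)=0, level(B)=4, enqueue
  process B: level=4
All levels: A:1, B:4, C:3, D:1, E:2, F:2, G:0, H:0
max level = 4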